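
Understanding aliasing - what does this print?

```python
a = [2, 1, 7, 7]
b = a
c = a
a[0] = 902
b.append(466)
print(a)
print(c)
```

Key concept: multiple aliases.
Step by step:
`a = [2, 1, 7, 7]` → a = [2, 1, 7, 7]
`b = a` → b = [2, 1, 7, 7] (same object as a)
`c = a` → c = [2, 1, 7, 7] (same object as a, b)
`a[0] = 902` → a = [902, 1, 7, 7] (same object as b, c); b = [902, 1, 7, 7] (same object as a, c); c = [902, 1, 7, 7] (same object as a, b)
`b.append(466)` → a = [902, 1, 7, 7, 466] (same object as b, c); b = [902, 1, 7, 7, 466] (same object as a, c); c = [902, 1, 7, 7, 466] (same object as a, b)
`print(a)` → prints [902, 1, 7, 7, 466]
`print(c)` → prints [902, 1, 7, 7, 466]

Answer:
[902, 1, 7, 7, 466]
[902, 1, 7, 7, 466]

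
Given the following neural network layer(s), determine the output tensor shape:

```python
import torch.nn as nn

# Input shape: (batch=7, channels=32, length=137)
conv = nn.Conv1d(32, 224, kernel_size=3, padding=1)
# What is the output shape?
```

Input: (7, 32, 137) -> Output: (7, 224, 137)

Answer: (7, 224, 137)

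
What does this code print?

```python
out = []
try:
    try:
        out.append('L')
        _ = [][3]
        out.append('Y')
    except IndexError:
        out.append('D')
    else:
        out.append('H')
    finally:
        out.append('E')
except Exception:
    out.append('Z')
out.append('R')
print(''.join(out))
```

Execution trace: 'L' (inner try body) → 'D' (inner except IndexError) → 'E' (inner finally) → 'R' (after the try/except). Output: LDER

Answer: LDER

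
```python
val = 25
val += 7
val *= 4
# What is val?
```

Trace:
`val = 25` → val = 25
`val += 7` → val = 32
`val *= 4` → val = 128
So val = 128

Answer: 128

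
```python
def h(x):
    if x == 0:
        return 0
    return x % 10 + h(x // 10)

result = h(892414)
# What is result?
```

Sum of digits of 892414: 4 + 1 + 4 + 2 + 9 + 8 = 28

Answer: 28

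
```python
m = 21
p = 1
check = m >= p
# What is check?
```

Trace:
`m = 21` → m = 21
`p = 1` → p = 1
`check = m >= p` → check = True
So check = True

Answer: True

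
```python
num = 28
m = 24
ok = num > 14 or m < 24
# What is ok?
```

Trace:
`num = 28` → num = 28
`m = 24` → m = 24
`ok = num > 14 or m < 24` → ok = True
So ok = True

Answer: True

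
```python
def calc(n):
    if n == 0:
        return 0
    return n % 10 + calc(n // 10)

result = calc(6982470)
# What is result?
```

Sum of digits of 6982470: 0 + 7 + 4 + 2 + 8 + 9 + 6 = 36

Answer: 36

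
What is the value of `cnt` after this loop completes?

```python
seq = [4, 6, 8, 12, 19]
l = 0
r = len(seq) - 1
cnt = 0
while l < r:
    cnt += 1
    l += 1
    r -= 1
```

Iterations until pointers meet (list length 5)
`cnt` takes the values: 0 → 1 → 2

Answer: 2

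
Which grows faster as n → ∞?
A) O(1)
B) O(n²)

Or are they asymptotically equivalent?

O(1) vs O(n²): Higher order terms dominate.

Answer: B) O(n²) grows faster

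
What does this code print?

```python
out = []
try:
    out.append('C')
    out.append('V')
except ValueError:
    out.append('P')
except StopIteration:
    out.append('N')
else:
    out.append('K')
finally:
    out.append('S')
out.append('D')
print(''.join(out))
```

Execution trace: 'C' (try body) → 'V' (try body, no exception) → 'K' (else) → 'S' (finally) → 'D' (after the try/except). Output: CVKSD

Answer: CVKSD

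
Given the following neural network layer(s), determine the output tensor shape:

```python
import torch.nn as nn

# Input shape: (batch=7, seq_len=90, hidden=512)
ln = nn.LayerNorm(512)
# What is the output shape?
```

Input: (7, 90, 512) -> Output: (7, 90, 512)

Answer: (7, 90, 512)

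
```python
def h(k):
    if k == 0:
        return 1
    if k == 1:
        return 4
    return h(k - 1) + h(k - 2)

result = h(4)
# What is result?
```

Build up from base cases: h(0)=1, h(1)=4, h(2)=5, h(3)=9, h(4)=14

Answer: 14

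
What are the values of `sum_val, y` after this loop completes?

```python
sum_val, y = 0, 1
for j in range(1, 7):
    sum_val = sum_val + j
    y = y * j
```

Sum and factorial of 1 to 6
`sum_val, y` takes the values: (0, 1) → (1, 1) → (3, 1) → (3, 2) → (6, 2) → (6, 6) → (10, 6) → (10, 24) → (15, 24) → (15, 120) → (21, 120) → (21, 720)

Answer: 21, 720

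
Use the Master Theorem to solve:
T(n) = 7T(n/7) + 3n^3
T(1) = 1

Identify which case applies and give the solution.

a=7, b=7, f(n)=3n^3. log_7(7) = 1. Since c=3 > 1 and the regularity condition holds (7(n/7)^3 = (7/7^3)n^3 with 7/7^3 < 1), Case 3 applies: T(n) = Θ(f(n)) = O(n^3).

Answer: O(n^3) - Case 3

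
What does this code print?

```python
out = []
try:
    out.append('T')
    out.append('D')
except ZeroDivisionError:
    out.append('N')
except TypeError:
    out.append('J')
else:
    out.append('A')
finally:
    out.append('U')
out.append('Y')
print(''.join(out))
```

Execution trace: 'T' (try body) → 'D' (try body, no exception) → 'A' (else) → 'U' (finally) → 'Y' (after the try/except). Output: TDAUY

Answer: TDAUY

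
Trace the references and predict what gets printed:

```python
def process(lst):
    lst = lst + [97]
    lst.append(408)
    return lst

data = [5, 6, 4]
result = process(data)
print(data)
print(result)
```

Key concept: rebinding parameter vs mutation.
Step by step:
`data = [5, 6, 4]` → data = [5, 6, 4]
`result = process(data)` → result = [5, 6, 4, 97, 408]
`print(data)` → prints [5, 6, 4]
`print(result)` → prints [5, 6, 4, 97, 408]

Answer:
[5, 6, 4]
[5, 6, 4, 97, 408]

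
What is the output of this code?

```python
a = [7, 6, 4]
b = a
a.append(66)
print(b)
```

Key concept: basic list aliasing.
Step by step:
`a = [7, 6, 4]` → a = [7, 6, 4]
`b = a` → b = [7, 6, 4] (same object as a)
`a.append(66)` → a = [7, 6, 4, 66] (same object as b); b = [7, 6, 4, 66] (same object as a)
`print(b)` → prints [7, 6, 4, 66]

Answer: [7, 6, 4, 66]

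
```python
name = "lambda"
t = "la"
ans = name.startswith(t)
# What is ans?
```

Trace:
`name = "lambda"` → name = 'lambda'
`t = "la"` → t = 'la'
`ans = name.startswith(t)` → ans = True
So ans = True

Answer: True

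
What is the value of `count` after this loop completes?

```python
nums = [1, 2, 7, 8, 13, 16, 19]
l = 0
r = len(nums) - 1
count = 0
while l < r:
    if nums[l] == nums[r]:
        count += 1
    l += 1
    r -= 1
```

Count matching pairs from ends
`count` takes the values: 0

Answer: 0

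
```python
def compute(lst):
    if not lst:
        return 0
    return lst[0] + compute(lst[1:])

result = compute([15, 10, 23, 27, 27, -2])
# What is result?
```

15 + 10 + 23 + 27 + 27 + (-2) + 0 = 100

Answer: 100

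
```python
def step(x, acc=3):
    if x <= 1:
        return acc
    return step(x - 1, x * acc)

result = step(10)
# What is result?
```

Accumulator trace (n, acc): (10, 3) -> (9, 30) -> (8, 270) -> (7, 2160) -> (6, 15120) -> (5, 90720) -> (4, 453600) -> (3, 1814400) -> (2, 5443200) -> (1, 10886400) -> return 10886400

Answer: 10886400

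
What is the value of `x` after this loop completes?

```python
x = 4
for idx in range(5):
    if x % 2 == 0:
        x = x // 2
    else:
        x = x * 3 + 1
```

Collatz-style transformation from 4
`x` takes the values: 4 → 2 → 1 → 4 → 2 → 1

Answer: 1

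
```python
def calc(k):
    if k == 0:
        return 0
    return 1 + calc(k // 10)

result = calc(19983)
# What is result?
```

Count of digits of 19983: 5

Answer: 5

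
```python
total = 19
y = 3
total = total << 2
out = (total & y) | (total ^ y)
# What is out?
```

Trace:
`total = 19` → total = 19
`y = 3` → y = 3
`total = total << 2` → total = 76
`out = (total & y) | (total ^ y)` → out = 79
So out = 79

Answer: 79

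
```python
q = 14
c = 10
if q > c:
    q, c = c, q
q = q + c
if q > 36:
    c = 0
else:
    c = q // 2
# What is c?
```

Trace:
`q = 14` → q = 14
`c = 10` → c = 10
`if q > c: ...` → q > c is True → q = 10; c = 14
`q = q + c` → q = 24
`if q > 36: ...` → q > 36 is False, take else branch → c = 12
So c = 12

Answer: 12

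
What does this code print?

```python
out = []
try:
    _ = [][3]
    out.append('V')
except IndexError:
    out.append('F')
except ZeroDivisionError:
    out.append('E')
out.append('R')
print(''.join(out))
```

Execution trace: 'F' (except IndexError) → 'R' (after the try/except). Output: FR

Answer: FR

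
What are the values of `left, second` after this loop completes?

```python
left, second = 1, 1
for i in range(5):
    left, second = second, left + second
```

Fibonacci: after 5 iterations
`left, second` takes the values: (1, 1) → (1, 2) → (2, 3) → (3, 5) → (5, 8) → (8, 13)

Answer: 8, 13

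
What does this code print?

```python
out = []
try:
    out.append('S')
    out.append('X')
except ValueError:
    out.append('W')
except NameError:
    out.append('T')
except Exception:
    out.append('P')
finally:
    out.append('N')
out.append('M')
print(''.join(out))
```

Execution trace: 'S' (try body) → 'X' (try body, no exception) → 'N' (finally) → 'M' (after the try/except). Output: SXNM

Answer: SXNM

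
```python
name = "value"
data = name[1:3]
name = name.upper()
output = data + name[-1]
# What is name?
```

Trace:
`name = "value"` → name = 'value'
`data = name[1:3]` → data = 'al'
`name = name.upper()` → name = 'VALUE'
`output = data + name[-1]` → output = 'alE'
So name = 'VALUE'

Answer: 'VALUE'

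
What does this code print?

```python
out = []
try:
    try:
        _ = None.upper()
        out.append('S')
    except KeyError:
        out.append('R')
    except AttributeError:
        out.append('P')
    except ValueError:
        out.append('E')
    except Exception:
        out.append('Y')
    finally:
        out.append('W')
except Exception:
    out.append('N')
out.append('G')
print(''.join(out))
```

Execution trace: 'P' (inner except AttributeError) → 'W' (inner finally) → 'G' (after the try/except). Output: PWG

Answer: PWG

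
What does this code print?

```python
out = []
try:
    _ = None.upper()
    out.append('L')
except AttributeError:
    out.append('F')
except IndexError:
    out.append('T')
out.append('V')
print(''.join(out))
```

Execution trace: 'F' (except AttributeError) → 'V' (after the try/except). Output: FV

Answer: FV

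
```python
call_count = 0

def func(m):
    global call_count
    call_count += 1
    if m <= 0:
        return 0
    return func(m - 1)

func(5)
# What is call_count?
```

Linear recursion stepping by 1: 6 calls from m=5 down to ≤0.

Answer: 6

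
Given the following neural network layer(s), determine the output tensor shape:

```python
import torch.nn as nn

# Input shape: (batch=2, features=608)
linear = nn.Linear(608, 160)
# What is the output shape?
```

Input: (2, 608) -> Output: (2, 160)

Answer: (2, 160)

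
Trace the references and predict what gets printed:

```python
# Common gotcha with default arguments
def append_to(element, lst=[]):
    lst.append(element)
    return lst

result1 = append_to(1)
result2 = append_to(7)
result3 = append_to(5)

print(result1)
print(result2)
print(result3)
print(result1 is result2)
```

Key concept: mutable default argument gotcha.
Step by step:
`result1 = append_to(1)` → result1 = [1]
`result2 = append_to(7)` → result1 = [1, 7] (same object as result2); result2 = [1, 7] (same object as result1)
`result3 = append_to(5)` → result1 = [1, 7, 5] (same object as result2, result3); result2 = [1, 7, 5] (same object as result1, result3); result3 = [1, 7, 5] (same object as result1, result2)
`print(result1)` → prints [1, 7, 5]
`print(result2)` → prints [1, 7, 5]
`print(result3)` → prints [1, 7, 5]
`print(result1 is result2)` → prints True

Answer:
[1, 7, 5]
[1, 7, 5]
[1, 7, 5]
True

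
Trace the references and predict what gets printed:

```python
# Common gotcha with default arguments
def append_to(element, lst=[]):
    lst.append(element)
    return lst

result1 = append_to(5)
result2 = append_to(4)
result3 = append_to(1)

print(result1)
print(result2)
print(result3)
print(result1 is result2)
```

Key concept: mutable default argument gotcha.
Step by step:
`result1 = append_to(5)` → result1 = [5]
`result2 = append_to(4)` → result1 = [5, 4] (same object as result2); result2 = [5, 4] (same object as result1)
`result3 = append_to(1)` → result1 = [5, 4, 1] (same object as result2, result3); result2 = [5, 4, 1] (same object as result1, result3); result3 = [5, 4, 1] (same object as result1, result2)
`print(result1)` → prints [5, 4, 1]
`print(result2)` → prints [5, 4, 1]
`print(result3)` → prints [5, 4, 1]
`print(result1 is result2)` → prints True

Answer:
[5, 4, 1]
[5, 4, 1]
[5, 4, 1]
True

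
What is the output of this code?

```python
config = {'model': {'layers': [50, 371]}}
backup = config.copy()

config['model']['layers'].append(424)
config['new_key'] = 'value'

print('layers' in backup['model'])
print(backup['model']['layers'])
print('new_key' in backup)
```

Key concept: shallow copy gotcha with nested dict.
Step by step:
`config = {'model': {'layers': [50, 371]}}` → config = {'model': {'layers': [50, 371]}}
`backup = config.copy()` → backup = {'model': {'layers': [50, 371]}}
`config['model']['layers'].append(424)` → config = {'model': {'layers': [50, 371, 424]}}; backup = {'model': {'layers': [50, 371, 424]}}
`config['new_key'] = 'value'` → config = {'model': {'layers': [50, 371, 424]}, 'new_key': 'value'}
`print('layers' in backup['model'])` → prints True
`print(backup['model']['layers'])` → prints [50, 371, 424]
`print('new_key' in backup)` → prints False

Answer:
True
[50, 371, 424]
False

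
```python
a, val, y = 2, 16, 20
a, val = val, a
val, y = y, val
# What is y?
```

Trace:
`a, val, y = 2, 16, 20` → a = 2; val = 16; y = 20
`a, val = val, a` → a = 16; val = 2
`val, y = y, val` → val = 20; y = 2
So y = 2

Answer: 2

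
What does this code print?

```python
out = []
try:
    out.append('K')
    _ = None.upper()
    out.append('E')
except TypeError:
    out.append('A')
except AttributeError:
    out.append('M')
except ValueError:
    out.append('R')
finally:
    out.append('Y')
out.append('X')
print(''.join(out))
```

Execution trace: 'K' (try body) → 'M' (except AttributeError) → 'Y' (finally) → 'X' (after the try/except). Output: KMYX

Answer: KMYX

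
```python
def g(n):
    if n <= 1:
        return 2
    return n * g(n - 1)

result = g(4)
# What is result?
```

g(4) = 4 * 3 * 2 * 2 = 48

Answer: 48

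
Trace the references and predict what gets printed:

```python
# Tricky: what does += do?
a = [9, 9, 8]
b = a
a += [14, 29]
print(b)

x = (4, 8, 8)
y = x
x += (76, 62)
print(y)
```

Key concept: += behavior differs for mutable vs immutable.
Step by step:
`a = [9, 9, 8]` → a = [9, 9, 8]
`b = a` → b = [9, 9, 8] (same object as a)
`a += [14, 29]` → a = [9, 9, 8, 14, 29] (same object as b); b = [9, 9, 8, 14, 29] (same object as a)
`print(b)` → prints [9, 9, 8, 14, 29]
`x = (4, 8, 8)` → x = (4, 8, 8)
`y = x` → y = (4, 8, 8)
`x += (76, 62)` → x = (4, 8, 8, 76, 62)
`print(y)` → prints (4, 8, 8)

Answer:
[9, 9, 8, 14, 29]
(4, 8, 8)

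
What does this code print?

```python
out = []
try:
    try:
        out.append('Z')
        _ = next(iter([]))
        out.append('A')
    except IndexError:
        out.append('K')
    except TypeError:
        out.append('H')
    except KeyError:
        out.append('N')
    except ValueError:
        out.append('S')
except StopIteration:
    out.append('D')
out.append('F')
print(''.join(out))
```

Execution trace: 'Z' (try body) → 'D' (outer except StopIteration) → 'F' (after the try/except). Output: ZDF

Answer: ZDF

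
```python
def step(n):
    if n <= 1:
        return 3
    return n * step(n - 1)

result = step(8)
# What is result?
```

step(8) = 8 * 7 * 6 * 5 * 4 * 3 * 2 * 3 = 120960

Answer: 120960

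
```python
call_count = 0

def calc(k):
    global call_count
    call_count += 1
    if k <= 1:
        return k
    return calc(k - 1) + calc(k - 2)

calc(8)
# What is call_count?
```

Calls(k) = 1 + Calls(k-1) + Calls(k-2); Calls(0)=Calls(1)=1. For k=8 this gives 67.

Answer: 67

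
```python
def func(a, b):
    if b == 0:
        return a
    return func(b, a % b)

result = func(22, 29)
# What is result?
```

func(22, 29) -> func(29, 22) -> func(22, 7) -> func(7, 1) -> func(1, 0) -> 1

Answer: 1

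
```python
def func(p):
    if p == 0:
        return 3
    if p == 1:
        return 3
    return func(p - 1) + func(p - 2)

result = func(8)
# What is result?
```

Build up from base cases: func(0)=3, func(1)=3, func(2)=6, func(3)=9, func(4)=15, func(5)=24, func(6)=39, ..., func(8)=102

Answer: 102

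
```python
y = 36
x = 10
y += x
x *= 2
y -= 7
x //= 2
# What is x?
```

Trace:
`y = 36` → y = 36
`x = 10` → x = 10
`y += x` → y = 46
`x *= 2` → x = 20
`y -= 7` → y = 39
`x //= 2` → x = 10
So x = 10

Answer: 10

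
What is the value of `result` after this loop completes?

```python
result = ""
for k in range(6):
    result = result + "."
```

Repeat '.' 6 times
`result` takes the values: "" → "." → ".." → "..." → "...." → "....." → "......"

Answer: "......"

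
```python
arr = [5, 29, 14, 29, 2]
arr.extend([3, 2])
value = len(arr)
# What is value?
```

Trace:
`arr = [5, 29, 14, 29, 2]` → arr = [5, 29, 14, 29, 2]
`arr.extend([3, 2])` → arr = [5, 29, 14, 29, 2, 3, 2]
`value = len(arr)` → value = 7
So value = 7

Answer: 7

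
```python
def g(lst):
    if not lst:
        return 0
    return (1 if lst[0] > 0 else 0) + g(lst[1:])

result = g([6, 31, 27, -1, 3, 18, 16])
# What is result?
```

Count of positive elements in [6, 31, 27, -1, 3, 18, 16] = 6

Answer: 6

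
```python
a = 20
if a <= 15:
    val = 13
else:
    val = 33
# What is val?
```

Trace:
`a = 20` → a = 20
`if a <= 15: ...` → a <= 15 is False, take else branch → val = 33
So val = 33

Answer: 33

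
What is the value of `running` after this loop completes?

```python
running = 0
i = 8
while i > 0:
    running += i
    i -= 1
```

Sum 8 down to 1
`running` takes the values: 0 → 8 → 15 → 21 → 26 → 30 → 33 → 35 → 36

Answer: 36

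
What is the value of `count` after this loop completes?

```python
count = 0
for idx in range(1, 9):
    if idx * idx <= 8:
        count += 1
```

Count numbers where idx² ≤ 8
`count` takes the values: 0 → 1 → 2

Answer: 2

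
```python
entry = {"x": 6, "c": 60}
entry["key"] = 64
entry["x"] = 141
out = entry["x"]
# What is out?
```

Trace:
`entry = {"x": 6, "c": 60}` → entry = {'x': 6, 'c': 60}
`entry["key"] = 64` → entry = {'x': 6, 'c': 60, 'key': 64}
`entry["x"] = 141` → entry = {'x': 141, 'c': 60, 'key': 64}
`out = entry["x"]` → out = 141
So out = 141

Answer: 141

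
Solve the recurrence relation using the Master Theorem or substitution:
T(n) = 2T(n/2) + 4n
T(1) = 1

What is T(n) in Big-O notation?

By Master Theorem: a=2, b=2, f(n)=4n. Since log_2(2) = 1 and f(n) = Θ(n^1), Case 2 applies. T(n) = O(n log n).

Answer: O(n log n)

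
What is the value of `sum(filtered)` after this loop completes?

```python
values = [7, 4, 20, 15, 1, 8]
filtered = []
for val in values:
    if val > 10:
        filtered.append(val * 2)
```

Sum of doubled values > 10
`filtered` takes the values: [] → [40] → [40, 30]
So `sum(filtered)` = 70

Answer: 70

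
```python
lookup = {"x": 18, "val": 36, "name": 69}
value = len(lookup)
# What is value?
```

Trace:
`lookup = {"x": 18, "val": 36, "name": 69}` → lookup = {'x': 18, 'val': 36, 'name': 69}
`value = len(lookup)` → value = 3
So value = 3

Answer: 3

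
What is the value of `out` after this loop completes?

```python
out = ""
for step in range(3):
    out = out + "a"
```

Repeat 'a' 3 times
`out` takes the values: "" → "a" → "aa" → "aaa"

Answer: "aaa"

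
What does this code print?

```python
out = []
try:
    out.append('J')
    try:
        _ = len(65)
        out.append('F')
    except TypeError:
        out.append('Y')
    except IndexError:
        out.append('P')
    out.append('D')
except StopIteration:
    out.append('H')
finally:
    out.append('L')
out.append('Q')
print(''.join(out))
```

Execution trace: 'J' (try body) → 'Y' (inner except TypeError) → 'D' (try body, no exception) → 'L' (finally) → 'Q' (after the try/except). Output: JYDLQ

Answer: JYDLQ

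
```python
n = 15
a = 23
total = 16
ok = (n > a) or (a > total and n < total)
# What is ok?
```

Trace:
`n = 15` → n = 15
`a = 23` → a = 23
`total = 16` → total = 16
`ok = (n > a) or (a > total and n < total)` → ok = True
So ok = True

Answer: True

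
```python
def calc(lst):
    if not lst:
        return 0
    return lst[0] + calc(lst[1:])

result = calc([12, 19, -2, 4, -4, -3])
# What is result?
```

12 + 19 + (-2) + 4 + (-4) + (-3) + 0 = 26

Answer: 26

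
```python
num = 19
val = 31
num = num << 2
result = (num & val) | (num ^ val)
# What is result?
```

Trace:
`num = 19` → num = 19
`val = 31` → val = 31
`num = num << 2` → num = 76
`result = (num & val) | (num ^ val)` → result = 95
So result = 95

Answer: 95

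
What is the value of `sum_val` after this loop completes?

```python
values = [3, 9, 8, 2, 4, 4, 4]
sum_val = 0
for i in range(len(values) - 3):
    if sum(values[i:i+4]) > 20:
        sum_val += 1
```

Count windows with sum > 20
`sum_val` takes the values: 0 → 1 → 2

Answer: 2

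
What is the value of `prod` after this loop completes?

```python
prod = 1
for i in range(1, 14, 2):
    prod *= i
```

Product of 1, 3, 5, ... up to 13
`prod` takes the values: 1 → 3 → 15 → 105 → 945 → 10395 → 135135

Answer: 135135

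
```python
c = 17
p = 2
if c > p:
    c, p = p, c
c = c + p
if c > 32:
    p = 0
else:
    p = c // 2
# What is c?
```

Trace:
`c = 17` → c = 17
`p = 2` → p = 2
`if c > p: ...` → c > p is True → c = 2; p = 17
`c = c + p` → c = 19
`if c > 32: ...` → c > 32 is False, take else branch → p = 9
So c = 19

Answer: 19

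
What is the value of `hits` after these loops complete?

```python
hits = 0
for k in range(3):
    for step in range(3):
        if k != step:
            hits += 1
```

3² - 3 (exclude diagonal)
`hits` takes the values: 0 → 1 → 2 → 3 → 4 → 5 → 6

Answer: 6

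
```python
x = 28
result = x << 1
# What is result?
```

Trace:
`x = 28` → x = 28
`result = x << 1` → result = 56
So result = 56

Answer: 56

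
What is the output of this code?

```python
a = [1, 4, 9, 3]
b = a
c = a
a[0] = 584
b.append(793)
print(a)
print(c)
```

Key concept: multiple aliases.
Step by step:
`a = [1, 4, 9, 3]` → a = [1, 4, 9, 3]
`b = a` → b = [1, 4, 9, 3] (same object as a)
`c = a` → c = [1, 4, 9, 3] (same object as a, b)
`a[0] = 584` → a = [584, 4, 9, 3] (same object as b, c); b = [584, 4, 9, 3] (same object as a, c); c = [584, 4, 9, 3] (same object as a, b)
`b.append(793)` → a = [584, 4, 9, 3, 793] (same object as b, c); b = [584, 4, 9, 3, 793] (same object as a, c); c = [584, 4, 9, 3, 793] (same object as a, b)
`print(a)` → prints [584, 4, 9, 3, 793]
`print(c)` → prints [584, 4, 9, 3, 793]

Answer:
[584, 4, 9, 3, 793]
[584, 4, 9, 3, 793]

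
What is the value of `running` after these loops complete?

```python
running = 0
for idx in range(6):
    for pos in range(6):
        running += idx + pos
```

Sum of all idx+pos for idx,pos in 6x6
`running` takes the values: 0 → 1 → 3 → 6 → 10 → 15 → 16 → 18 → 21 → 25 → 30 → 36 → 38 → 41 → 45 → 50 → 56 → 63 → 66 → 70 → 75 → 81 → 88 → 96 → 100 → 105 → 111 → 118 → 126 → 135 → 140 → 146 → 153 → 161 → 170 → 180

Answer: 180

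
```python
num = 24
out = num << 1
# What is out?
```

Trace:
`num = 24` → num = 24
`out = num << 1` → out = 48
So out = 48

Answer: 48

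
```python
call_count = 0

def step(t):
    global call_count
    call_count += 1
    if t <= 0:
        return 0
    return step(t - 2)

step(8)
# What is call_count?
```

Linear recursion stepping by 2: 5 calls from t=8 down to ≤0.

Answer: 5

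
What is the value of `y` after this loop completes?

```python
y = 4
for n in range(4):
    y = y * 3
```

Multiply by 3, 4 times: 4 * 3^4 = 324
`y` takes the values: 4 → 12 → 36 → 108 → 324

Answer: 324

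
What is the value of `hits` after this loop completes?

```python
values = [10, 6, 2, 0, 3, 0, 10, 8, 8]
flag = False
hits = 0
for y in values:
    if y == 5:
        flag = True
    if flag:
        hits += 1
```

Count elements after first 5 in [10, 6, 2, 0, 3, 0, 10, 8, 8]
`hits` takes the values: 0

Answer: 0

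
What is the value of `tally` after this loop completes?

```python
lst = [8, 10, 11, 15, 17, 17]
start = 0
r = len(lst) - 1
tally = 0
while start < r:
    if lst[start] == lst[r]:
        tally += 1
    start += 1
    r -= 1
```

Count matching pairs from ends
`tally` takes the values: 0

Answer: 0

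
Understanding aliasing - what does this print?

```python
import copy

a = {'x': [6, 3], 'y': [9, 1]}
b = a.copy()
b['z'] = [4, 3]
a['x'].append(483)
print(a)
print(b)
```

Key concept: shallow copy of dict with mutable values.
Step by step:
`a = {'x': [6, 3], 'y': [9, 1]}` → a = {'x': [6, 3], 'y': [9, 1]}
`b = a.copy()` → b = {'x': [6, 3], 'y': [9, 1]}
`b['z'] = [4, 3]` → b = {'x': [6, 3], 'y': [9, 1], 'z': [4, 3]}
`a['x'].append(483)` → a = {'x': [6, 3, 483], 'y': [9, 1]}; b = {'x': [6, 3, 483], 'y': [9, 1], 'z': [4, 3]}
`print(a)` → prints {'x': [6, 3, 483], 'y': [9, 1]}
`print(b)` → prints {'x': [6, 3, 483], 'y': [9, 1], 'z': [4, 3]}

Answer:
{'x': [6, 3, 483], 'y': [9, 1]}
{'x': [6, 3, 483], 'y': [9, 1], 'z': [4, 3]}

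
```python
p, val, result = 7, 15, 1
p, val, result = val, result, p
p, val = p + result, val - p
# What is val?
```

Trace:
`p, val, result = 7, 15, 1` → p = 7; val = 15; result = 1
`p, val, result = val, result, p` → p = 15; val = 1; result = 7
`p, val = p + result, val - p` → p = 22; val = -14
So val = -14

Answer: -14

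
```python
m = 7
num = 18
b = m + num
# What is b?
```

Trace:
`m = 7` → m = 7
`num = 18` → num = 18
`b = m + num` → b = 25
So b = 25

Answer: 25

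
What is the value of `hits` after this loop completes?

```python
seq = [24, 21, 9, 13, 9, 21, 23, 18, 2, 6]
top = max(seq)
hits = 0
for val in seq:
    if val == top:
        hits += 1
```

Count of max value 24 in [24, 21, 9, 13, 9, 21, 23, 18, 2, 6]
`hits` takes the values: 0 → 1

Answer: 1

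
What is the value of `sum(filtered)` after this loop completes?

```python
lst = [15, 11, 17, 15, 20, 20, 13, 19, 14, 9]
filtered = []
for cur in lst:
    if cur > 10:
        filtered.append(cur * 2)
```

Sum of doubled values > 10
`filtered` takes the values: [] → [30] → [30, 22] → [30, 22, 34] → [30, 22, 34, 30] → [30, 22, 34, 30, 40] → [30, 22, 34, 30, 40, 40] → [30, 22, 34, 30, 40, 40, 26] → [30, 22, 34, 30, 40, 40, 26, 38] → [30, 22, 34, 30, 40, 40, 26, 38, 28]
So `sum(filtered)` = 288

Answer: 288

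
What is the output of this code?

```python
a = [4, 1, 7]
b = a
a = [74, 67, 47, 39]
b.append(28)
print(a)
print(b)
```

Key concept: rebinding vs mutation: a is rebound to a new list, b still points at the original.
Step by step:
`a = [4, 1, 7]` → a = [4, 1, 7]
`b = a` → b = [4, 1, 7] (same object as a)
`a = [74, 67, 47, 39]` → a = [74, 67, 47, 39]
`b.append(28)` → b = [4, 1, 7, 28]
`print(a)` → prints [74, 67, 47, 39]
`print(b)` → prints [4, 1, 7, 28]

Answer:
[74, 67, 47, 39]
[4, 1, 7, 28]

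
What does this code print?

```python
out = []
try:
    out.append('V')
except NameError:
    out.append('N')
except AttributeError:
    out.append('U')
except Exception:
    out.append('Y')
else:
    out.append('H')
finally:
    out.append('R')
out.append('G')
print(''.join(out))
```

Execution trace: 'V' (try body, no exception) → 'H' (else) → 'R' (finally) → 'G' (after the try/except). Output: VHRG

Answer: VHRG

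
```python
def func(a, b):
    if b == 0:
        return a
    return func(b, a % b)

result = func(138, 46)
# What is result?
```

func(138, 46) -> func(46, 0) -> 46

Answer: 46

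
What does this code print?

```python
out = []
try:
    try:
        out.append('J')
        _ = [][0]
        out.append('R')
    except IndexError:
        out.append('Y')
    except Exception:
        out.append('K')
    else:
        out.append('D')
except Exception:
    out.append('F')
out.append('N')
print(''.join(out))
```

Execution trace: 'J' (inner try body) → 'Y' (inner except IndexError) → 'N' (after the try/except). Output: JYN

Answer: JYN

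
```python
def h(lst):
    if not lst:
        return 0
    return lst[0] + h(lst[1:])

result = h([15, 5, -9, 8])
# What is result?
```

15 + 5 + (-9) + 8 + 0 = 19

Answer: 19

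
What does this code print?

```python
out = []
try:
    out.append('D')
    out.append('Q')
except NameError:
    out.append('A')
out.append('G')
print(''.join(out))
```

Execution trace: 'D' (try body) → 'Q' (try body, no exception) → 'G' (after the try/except). Output: DQG

Answer: DQG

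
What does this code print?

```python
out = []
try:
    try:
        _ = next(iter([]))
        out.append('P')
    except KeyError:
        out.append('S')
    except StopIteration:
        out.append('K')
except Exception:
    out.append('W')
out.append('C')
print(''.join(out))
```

Execution trace: 'K' (inner except StopIteration) → 'C' (after the try/except). Output: KC

Answer: KC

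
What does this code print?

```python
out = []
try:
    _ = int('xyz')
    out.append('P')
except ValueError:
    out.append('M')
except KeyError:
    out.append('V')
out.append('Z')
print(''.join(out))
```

Execution trace: 'M' (except ValueError) → 'Z' (after the try/except). Output: MZ

Answer: MZ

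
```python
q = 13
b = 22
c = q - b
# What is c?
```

Trace:
`q = 13` → q = 13
`b = 22` → b = 22
`c = q - b` → c = -9
So c = -9

Answer: -9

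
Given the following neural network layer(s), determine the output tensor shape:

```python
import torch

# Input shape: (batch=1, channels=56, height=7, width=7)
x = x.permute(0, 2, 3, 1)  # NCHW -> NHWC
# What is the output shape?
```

Input: (1, 56, 7, 7) -> Output: (1, 7, 7, 56)

Answer: (1, 7, 7, 56)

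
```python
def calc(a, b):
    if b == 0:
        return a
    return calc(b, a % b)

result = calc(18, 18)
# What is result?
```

calc(18, 18) -> calc(18, 0) -> 18

Answer: 18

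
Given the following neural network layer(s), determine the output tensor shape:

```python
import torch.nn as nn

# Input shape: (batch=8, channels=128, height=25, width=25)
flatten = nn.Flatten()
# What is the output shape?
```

Input: (8, 128, 25, 25) -> Output: (8, 80000)

Answer: (8, 80000)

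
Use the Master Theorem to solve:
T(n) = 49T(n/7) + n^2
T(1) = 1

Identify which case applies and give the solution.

a=49, b=7, f(n)=n^2. log_7(49) = 2. Since c=2 = 2, Case 2 applies: T(n) = Θ(n^log_b(a) · log n) = O(n^2 log n).

Answer: O(n^2 log n) - Case 2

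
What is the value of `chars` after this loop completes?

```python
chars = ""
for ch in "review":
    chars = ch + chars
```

Reverse 'review'
`chars` takes the values: "" → "r" → "er" → "ver" → "iver" → "eiver" → "weiver"

Answer: "weiver"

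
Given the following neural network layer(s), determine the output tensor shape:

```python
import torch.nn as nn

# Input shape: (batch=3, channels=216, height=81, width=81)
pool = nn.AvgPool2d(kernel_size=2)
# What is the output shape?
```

Input: (3, 216, 81, 81) -> Output: (3, 216, 40, 40)

Answer: (3, 216, 40, 40)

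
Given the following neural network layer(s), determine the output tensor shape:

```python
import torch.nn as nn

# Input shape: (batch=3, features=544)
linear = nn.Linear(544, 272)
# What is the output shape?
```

Input: (3, 544) -> Output: (3, 272)

Answer: (3, 272)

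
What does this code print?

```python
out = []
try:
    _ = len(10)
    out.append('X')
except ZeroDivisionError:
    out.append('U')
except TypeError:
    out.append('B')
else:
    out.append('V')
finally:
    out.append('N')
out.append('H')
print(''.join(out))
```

Execution trace: 'B' (except TypeError) → 'N' (finally) → 'H' (after the try/except). Output: BNH

Answer: BNH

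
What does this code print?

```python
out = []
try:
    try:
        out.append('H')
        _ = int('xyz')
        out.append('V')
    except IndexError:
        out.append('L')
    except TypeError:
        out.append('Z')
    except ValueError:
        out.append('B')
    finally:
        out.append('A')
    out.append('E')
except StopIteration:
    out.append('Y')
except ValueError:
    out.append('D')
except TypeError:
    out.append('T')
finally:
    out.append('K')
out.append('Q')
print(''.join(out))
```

Execution trace: 'H' (inner try body) → 'B' (inner except ValueError) → 'A' (inner finally) → 'E' (try body, no exception) → 'K' (finally) → 'Q' (after the try/except). Output: HBAEKQ

Answer: HBAEKQ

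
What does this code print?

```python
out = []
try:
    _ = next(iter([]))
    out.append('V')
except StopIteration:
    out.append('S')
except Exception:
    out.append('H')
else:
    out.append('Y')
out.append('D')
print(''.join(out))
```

Execution trace: 'S' (except StopIteration) → 'D' (after the try/except). Output: SD

Answer: SD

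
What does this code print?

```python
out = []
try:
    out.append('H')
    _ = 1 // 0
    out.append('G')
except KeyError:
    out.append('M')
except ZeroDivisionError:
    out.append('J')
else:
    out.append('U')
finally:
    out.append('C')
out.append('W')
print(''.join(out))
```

Execution trace: 'H' (try body) → 'J' (except ZeroDivisionError) → 'C' (finally) → 'W' (after the try/except). Output: HJCW

Answer: HJCW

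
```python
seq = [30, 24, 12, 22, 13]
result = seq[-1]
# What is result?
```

Trace:
`seq = [30, 24, 12, 22, 13]` → seq = [30, 24, 12, 22, 13]
`result = seq[-1]` → result = 13
So result = 13

Answer: 13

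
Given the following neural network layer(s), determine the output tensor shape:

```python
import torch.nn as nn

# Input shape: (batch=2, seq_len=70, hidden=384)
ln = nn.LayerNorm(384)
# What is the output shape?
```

Input: (2, 70, 384) -> Output: (2, 70, 384)

Answer: (2, 70, 384)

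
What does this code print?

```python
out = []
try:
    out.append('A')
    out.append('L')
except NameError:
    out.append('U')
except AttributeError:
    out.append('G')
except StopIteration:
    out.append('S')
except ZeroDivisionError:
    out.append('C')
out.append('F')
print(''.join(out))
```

Execution trace: 'A' (try body) → 'L' (try body, no exception) → 'F' (after the try/except). Output: ALF

Answer: ALF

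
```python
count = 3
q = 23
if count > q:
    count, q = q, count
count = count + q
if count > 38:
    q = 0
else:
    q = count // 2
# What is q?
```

Trace:
`count = 3` → count = 3
`q = 23` → q = 23
`if count > q: ...` → count > q is False → no variable changes
`count = count + q` → count = 26
`if count > 38: ...` → count > 38 is False, take else branch → q = 13
So q = 13

Answer: 13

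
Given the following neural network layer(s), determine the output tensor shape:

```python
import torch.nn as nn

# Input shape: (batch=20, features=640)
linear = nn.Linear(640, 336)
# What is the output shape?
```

Input: (20, 640) -> Output: (20, 336)

Answer: (20, 336)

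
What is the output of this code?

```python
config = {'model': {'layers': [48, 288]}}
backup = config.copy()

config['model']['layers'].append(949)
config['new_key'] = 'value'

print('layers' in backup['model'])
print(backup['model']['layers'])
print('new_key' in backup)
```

Key concept: shallow copy gotcha with nested dict.
Step by step:
`config = {'model': {'layers': [48, 288]}}` → config = {'model': {'layers': [48, 288]}}
`backup = config.copy()` → backup = {'model': {'layers': [48, 288]}}
`config['model']['layers'].append(949)` → config = {'model': {'layers': [48, 288, 949]}}; backup = {'model': {'layers': [48, 288, 949]}}
`config['new_key'] = 'value'` → config = {'model': {'layers': [48, 288, 949]}, 'new_key': 'value'}
`print('layers' in backup['model'])` → prints True
`print(backup['model']['layers'])` → prints [48, 288, 949]
`print('new_key' in backup)` → prints False

Answer:
True
[48, 288, 949]
False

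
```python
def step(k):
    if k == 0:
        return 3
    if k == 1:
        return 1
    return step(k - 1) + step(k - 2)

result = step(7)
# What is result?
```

Build up from base cases: step(0)=3, step(1)=1, step(2)=4, step(3)=5, step(4)=9, step(5)=14, step(6)=23, ..., step(7)=37

Answer: 37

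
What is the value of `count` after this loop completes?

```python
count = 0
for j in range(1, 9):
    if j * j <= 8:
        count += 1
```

Count numbers where j² ≤ 8
`count` takes the values: 0 → 1 → 2

Answer: 2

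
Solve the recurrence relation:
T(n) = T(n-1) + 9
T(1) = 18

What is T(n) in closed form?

Unrolling: T(n) = T(1) + 9·(n-1) = 18 + 9(n-1) = 9n + 9.

Answer: T(n) = 9n + 9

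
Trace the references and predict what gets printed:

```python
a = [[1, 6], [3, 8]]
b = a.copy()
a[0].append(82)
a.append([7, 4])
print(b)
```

Key concept: shallow copy with nested lists.
Step by step:
`a = [[1, 6], [3, 8]]` → a = [[1, 6], [3, 8]]
`b = a.copy()` → b = [[1, 6], [3, 8]]
`a[0].append(82)` → a = [[1, 6, 82], [3, 8]]; b = [[1, 6, 82], [3, 8]]
`a.append([7, 4])` → a = [[1, 6, 82], [3, 8], [7, 4]]
`print(b)` → prints [[1, 6, 82], [3, 8]]

Answer: [[1, 6, 82], [3, 8]]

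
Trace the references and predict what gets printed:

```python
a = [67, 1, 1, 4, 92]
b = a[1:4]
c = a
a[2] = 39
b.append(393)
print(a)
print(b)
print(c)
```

Key concept: slice vs alias.
Step by step:
`a = [67, 1, 1, 4, 92]` → a = [67, 1, 1, 4, 92]
`b = a[1:4]` → b = [1, 1, 4]
`c = a` → c = [67, 1, 1, 4, 92] (same object as a)
`a[2] = 39` → a = [67, 1, 39, 4, 92] (same object as c); c = [67, 1, 39, 4, 92] (same object as a)
`b.append(393)` → b = [1, 1, 4, 393]
`print(a)` → prints [67, 1, 39, 4, 92]
`print(b)` → prints [1, 1, 4, 393]
`print(c)` → prints [67, 1, 39, 4, 92]

Answer:
[67, 1, 39, 4, 92]
[1, 1, 4, 393]
[67, 1, 39, 4, 92]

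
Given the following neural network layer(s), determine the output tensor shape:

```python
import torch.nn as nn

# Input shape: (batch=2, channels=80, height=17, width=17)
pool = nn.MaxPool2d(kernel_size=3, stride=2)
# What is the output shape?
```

Input: (2, 80, 17, 17) -> Output: (2, 80, 8, 8)

Answer: (2, 80, 8, 8)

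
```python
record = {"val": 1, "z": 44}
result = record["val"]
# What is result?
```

Trace:
`record = {"val": 1, "z": 44}` → record = {'val': 1, 'z': 44}
`result = record["val"]` → result = 1
So result = 1

Answer: 1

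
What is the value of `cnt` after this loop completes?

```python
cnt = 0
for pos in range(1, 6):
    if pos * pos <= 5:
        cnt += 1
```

Count numbers where pos² ≤ 5
`cnt` takes the values: 0 → 1 → 2

Answer: 2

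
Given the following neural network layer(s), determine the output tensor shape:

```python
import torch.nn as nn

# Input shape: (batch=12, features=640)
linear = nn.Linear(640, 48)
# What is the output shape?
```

Input: (12, 640) -> Output: (12, 48)

Answer: (12, 48)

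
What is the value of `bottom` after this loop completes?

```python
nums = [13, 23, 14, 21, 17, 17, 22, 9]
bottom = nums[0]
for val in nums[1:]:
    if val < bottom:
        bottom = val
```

Minimum of [13, 23, 14, 21, 17, 17, 22, 9]
`bottom` takes the values: 13 → 9

Answer: 9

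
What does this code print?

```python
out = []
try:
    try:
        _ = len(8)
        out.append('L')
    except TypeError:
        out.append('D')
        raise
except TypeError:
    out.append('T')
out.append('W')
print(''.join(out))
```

Execution trace: 'D' (inner except TypeError) → 'T' (outer except TypeError) → 'W' (after the try/except). Output: DTW

Answer: DTW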